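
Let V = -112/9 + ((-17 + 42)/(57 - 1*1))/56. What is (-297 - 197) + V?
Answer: -14293663/28224 ≈ -506.44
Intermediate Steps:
V = -351007/28224 (V = -112*⅑ + (25/(57 - 1))*(1/56) = -112/9 + (25/56)*(1/56) = -112/9 + 25/3136 = -351007/28224 ≈ -12.436)
(-297 - 197) + V = (-297 - 197) - 351007/28224 = -494 - 351007/28224 = -14293663/28224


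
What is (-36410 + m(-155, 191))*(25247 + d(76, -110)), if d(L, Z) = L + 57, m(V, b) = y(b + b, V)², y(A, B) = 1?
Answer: -924060420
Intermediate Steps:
m(V, b) = 1 (m(V, b) = 1² = 1)
d(L, Z) = 57 + L
(-36410 + m(-155, 191))*(25247 + d(76, -110)) = (-36410 + 1)*(25247 + (57 + 76)) = -36409*(25247 + 133) = -36409*25380 = -924060420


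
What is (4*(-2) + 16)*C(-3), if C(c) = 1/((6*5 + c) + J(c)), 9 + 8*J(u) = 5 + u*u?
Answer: 64/221 ≈ 0.28959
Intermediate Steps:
J(u) = -1/2 + u**2/8 (J(u) = -9/8 + (5 + u*u)/8 = -9/8 + (5 + u**2)/8 = -9/8 + (5/8 + u**2/8) = -1/2 + u**2/8)
C(c) = 1/(59/2 + c + c**2/8) (C(c) = 1/((6*5 + c) + (-1/2 + c**2/8)) = 1/((30 + c) + (-1/2 + c**2/8)) = 1/(59/2 + c + c**2/8))
(4*(-2) + 16)*C(-3) = (4*(-2) + 16)*(8/(236 + (-3)**2 + 8*(-3))) = (-8 + 16)*(8/(236 + 9 - 24)) = 8*(8/221) = 64/221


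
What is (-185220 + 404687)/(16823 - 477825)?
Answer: -219467/461002 ≈ -0.47607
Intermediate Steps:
(-185220 + 404687)/(16823 - 477825) = 219467/(-461002) = 219467*(-1/461002) = -219467/461002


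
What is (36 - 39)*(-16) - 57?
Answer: -9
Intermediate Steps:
(36 - 39)*(-16) - 57 = -3*(-16) - 57 = 48 - 57 = -9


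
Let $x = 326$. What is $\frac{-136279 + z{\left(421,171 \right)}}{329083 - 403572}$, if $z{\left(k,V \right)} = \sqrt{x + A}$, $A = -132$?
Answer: $\frac{136279}{74489} - \frac{\sqrt{194}}{74489} \approx 1.8293$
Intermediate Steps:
$z{\left(k,V \right)} = \sqrt{194}$ ($z{\left(k,V \right)} = \sqrt{326 - 132} = \sqrt{194}$)
$\frac{-136279 + z{\left(421,171 \right)}}{329083 - 403572} = \frac{-136279 + \sqrt{194}}{329083 - 403572} = \frac{-136279 + \sqrt{194}}{-74489} = \left(-136279 + \sqrt{194}\right) \left(- \frac{1}{74489}\right) = \frac{136279}{74489} - \frac{\sqrt{194}}{74489}$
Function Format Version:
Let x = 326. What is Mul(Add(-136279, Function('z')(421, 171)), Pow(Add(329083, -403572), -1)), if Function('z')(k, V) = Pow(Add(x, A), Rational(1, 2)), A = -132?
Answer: Add(Rational(136279, 74489), Mul(Rational(-1, 74489), Pow(194, Rational(1, 2)))) ≈ 1.8293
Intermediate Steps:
Function('z')(k, V) = Pow(194, Rational(1, 2)) (Function('z')(k, V) = Pow(Add(326, -132), Rational(1, 2)) = Pow(194, Rational(1, 2)))
Mul(Add(-136279, Function('z')(421, 171)), Pow(Add(329083, -403572), -1)) = Mul(Add(-136279, Pow(194, Rational(1, 2))), Pow(Add(329083, -403572), -1)) = Mul(Add(-136279, Pow(194, Rational(1, 2))), Pow(-74489, -1)) = Mul(Add(-136279, Pow(194, Rational(1, 2))), Rational(-1, 74489)) = Add(Rational(136279, 74489), Mul(Rational(-1, 74489), Pow(194, Rational(1, 2))))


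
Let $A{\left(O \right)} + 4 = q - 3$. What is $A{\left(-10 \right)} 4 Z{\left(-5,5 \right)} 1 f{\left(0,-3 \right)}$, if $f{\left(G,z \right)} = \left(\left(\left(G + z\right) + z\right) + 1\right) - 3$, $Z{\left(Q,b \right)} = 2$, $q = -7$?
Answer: $896$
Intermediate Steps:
$f{\left(G,z \right)} = -2 + G + 2 z$ ($f{\left(G,z \right)} = \left(\left(G + 2 z\right) + 1\right) - 3 = \left(1 + G + 2 z\right) - 3 = -2 + G + 2 z$)
$A{\left(O \right)} = -14$ ($A{\left(O \right)} = -4 - 10 = -14$)
$A{\left(-10 \right)} 4 Z{\left(-5,5 \right)} 1 f{\left(0,-3 \right)} = - 14 \cdot 4 \cdot 2 \cdot 1 \left(-2 + 0 + 2 \left(-3\right)\right) = - 14 \cdot 4 \cdot 2 \left(-2 + 0 - 6\right) = - 14 \cdot 4 \cdot 2 \left(-8\right) = - 14 \cdot 4 \left(-16\right) = \left(-14\right) \left(-64\right) = 896$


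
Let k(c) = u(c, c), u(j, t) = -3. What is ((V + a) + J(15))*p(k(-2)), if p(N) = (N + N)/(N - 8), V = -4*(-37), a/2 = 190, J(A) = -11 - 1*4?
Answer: 3078/11 ≈ 279.82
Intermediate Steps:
J(A) = -15 (J(A) = -11 - 4 = -15)
a = 380 (a = 2*190 = 380)
k(c) = -3
V = 148
p(N) = 2*N/(-8 + N) (p(N) = (2*N)/(-8 + N) = 2*N/(-8 + N))
((V + a) + J(15))*p(k(-2)) = ((148 + 380) - 15)*(2*(-3)/(-8 - 3)) = (528 - 15)*(2*(-3)/(-11)) = 513*(2*(-3)*(-1/11)) = 513*(6/11) = 3078/11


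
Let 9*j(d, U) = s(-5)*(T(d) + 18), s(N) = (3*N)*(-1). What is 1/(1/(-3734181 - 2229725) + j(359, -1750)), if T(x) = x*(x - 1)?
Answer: 17891718/3833002386197 ≈ 4.6678e-6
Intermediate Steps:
T(x) = x*(-1 + x)
s(N) = -3*N
j(d, U) = 30 + 5*d*(-1 + d)/3 (j(d, U) = ((-3*(-5))*(d*(-1 + d) + 18))/9 = (15*(18 + d*(-1 + d)))/9 = (270 + 15*d*(-1 + d))/9 = 30 + 5*d*(-1 + d)/3)
1/(1/(-3734181 - 2229725) + j(359, -1750)) = 1/(1/(-3734181 - 2229725) + (30 + (5/3)*359*(-1 + 359))) = 1/(1/(-5963906) + (30 + (5/3)*359*358)) = 1/(-1/5963906 + (30 + 642610/3)) = 1/(-1/5963906 + 642700/3) = 1/(3833002386197/17891718) = 17891718/3833002386197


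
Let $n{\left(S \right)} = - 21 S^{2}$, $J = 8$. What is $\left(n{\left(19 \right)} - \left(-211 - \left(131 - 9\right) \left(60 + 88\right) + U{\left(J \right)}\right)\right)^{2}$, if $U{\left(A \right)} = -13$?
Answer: $114468601$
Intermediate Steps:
$\left(n{\left(19 \right)} - \left(-211 - \left(131 - 9\right) \left(60 + 88\right) + U{\left(J \right)}\right)\right)^{2} = \left(- 21 \cdot 19^{2} - \left(-224 - \left(131 - 9\right) \left(60 + 88\right)\right)\right)^{2} = \left(\left(-21\right) 361 + \left(\left(122 \cdot 148 + 211\right) + 13\right)\right)^{2} = \left(-7581 + \left(\left(18056 + 211\right) + 13\right)\right)^{2} = \left(-7581 + \left(18267 + 13\right)\right)^{2} = \left(-7581 + 18280\right)^{2} = 10699^{2} = 114468601$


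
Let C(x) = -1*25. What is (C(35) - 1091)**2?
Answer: 1245456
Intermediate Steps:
C(x) = -25
(C(35) - 1091)**2 = (-25 - 1091)**2 = (-1116)**2 = 1245456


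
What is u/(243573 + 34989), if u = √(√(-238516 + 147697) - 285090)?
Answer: √(-285090 + 3*I*√10091)/278562 ≈ 1.0131e-6 + 0.0019168*I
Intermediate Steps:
u = √(-285090 + 3*I*√10091) (u = √(√(-90819) - 285090) = √(3*I*√10091 - 285090) = √(-285090 + 3*I*√10091) ≈ 0.282 + 533.94*I)
u/(243573 + 34989) = √(-285090 + 3*I*√10091)/(243573 + 34989) = √(-285090 + 3*I*√10091)/278562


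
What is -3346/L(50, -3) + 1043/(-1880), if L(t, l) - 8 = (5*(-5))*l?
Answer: -6377049/156040 ≈ -40.868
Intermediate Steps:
L(t, l) = 8 - 25*l (L(t, l) = 8 + (5*(-5))*l = 8 - 25*l)
-3346/L(50, -3) + 1043/(-1880) = -3346/(8 - 25*(-3)) + 1043/(-1880) = -3346/(8 + 75) + 1043*(-1/1880) = -3346/83 - 1043/1880 = -6377049/156040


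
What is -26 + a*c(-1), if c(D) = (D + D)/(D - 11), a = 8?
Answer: -74/3 ≈ -24.667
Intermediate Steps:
c(D) = 2*D/(-11 + D) (c(D) = (2*D)/(-11 + D) = 2*D/(-11 + D))
-26 + a*c(-1) = -26 + 8*(2*(-1)/(-11 - 1)) = -26 + 8*(2*(-1)/(-12)) = -26 + 8*(2*(-1)*(-1/12)) = -26 + 8*(⅙) = -26 + 4/3 = -74/3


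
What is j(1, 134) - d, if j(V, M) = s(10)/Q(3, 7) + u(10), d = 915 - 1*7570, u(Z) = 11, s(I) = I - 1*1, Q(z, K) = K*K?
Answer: 326643/49 ≈ 6666.2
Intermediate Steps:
Q(z, K) = K²
s(I) = -1 + I (s(I) = I - 1 = -1 + I)
d = -6655 (d = 915 - 7570 = -6655)
j(V, M) = 548/49 (j(V, M) = (-1 + 10)/(7²) + 11 = 9/49 + 11 = 548/49)
j(1, 134) - d = 548/49 - 1*(-6655) = 548/49 + 6655 = 326643/49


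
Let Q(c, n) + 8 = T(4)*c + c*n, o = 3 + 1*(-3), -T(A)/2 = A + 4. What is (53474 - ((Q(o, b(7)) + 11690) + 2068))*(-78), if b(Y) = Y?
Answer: -3098472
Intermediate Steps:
T(A) = -8 - 2*A (T(A) = -2*(A + 4) = -2*(4 + A) = -8 - 2*A)
o = 0 (o = 3 - 3 = 0)
Q(c, n) = -8 - 16*c + c*n (Q(c, n) = -8 + ((-8 - 2*4)*c + c*n) = -8 + ((-8 - 8)*c + c*n) = -8 + (-16*c + c*n) = -8 - 16*c + c*n)
(53474 - ((Q(o, b(7)) + 11690) + 2068))*(-78) = (53474 - (((-8 - 16*0 + 0*7) + 11690) + 2068))*(-78) = (53474 - (((-8 + 0 + 0) + 11690) + 2068))*(-78) = (53474 - ((-8 + 11690) + 2068))*(-78) = (53474 - (11682 + 2068))*(-78) = (53474 - 1*13750)*(-78) = (53474 - 13750)*(-78) = 39724*(-78) = -3098472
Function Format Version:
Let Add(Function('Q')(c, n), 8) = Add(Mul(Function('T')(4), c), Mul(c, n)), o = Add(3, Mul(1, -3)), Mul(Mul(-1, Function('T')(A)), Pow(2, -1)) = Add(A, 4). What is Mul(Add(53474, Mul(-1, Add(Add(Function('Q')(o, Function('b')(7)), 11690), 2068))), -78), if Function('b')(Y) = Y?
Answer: -3098472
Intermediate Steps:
Function('T')(A) = Add(-8, Mul(-2, A)) (Function('T')(A) = Mul(-2, Add(A, 4)) = Mul(-2, Add(4, A)) = Add(-8, Mul(-2, A)))
o = 0 (o = Add(3, -3) = 0)
Function('Q')(c, n) = Add(-8, Mul(-16, c), Mul(c, n)) (Function('Q')(c, n) = Add(-8, Add(Mul(Add(-8, Mul(-2, 4)), c), Mul(c, n))) = Add(-8, Add(Mul(Add(-8, -8), c), Mul(c, n))) = Add(-8, Add(Mul(-16, c), Mul(c, n))) = Add(-8, Mul(-16, c), Mul(c, n)))
Mul(Add(53474, Mul(-1, Add(Add(Function('Q')(o, Function('b')(7)), 11690), 2068))), -78) = Mul(Add(53474, Mul(-1, Add(Add(Add(-8, Mul(-16, 0), Mul(0, 7)), 11690), 2068))), -78) = Mul(Add(53474, Mul(-1, Add(Add(Add(-8, 0, 0), 11690), 2068))), -78) = Mul(Add(53474, Mul(-1, Add(Add(-8, 11690), 2068))), -78) = Mul(Add(53474, Mul(-1, Add(11682, 2068))), -78) = Mul(Add(53474, Mul(-1, 13750)), -78) = Mul(Add(53474, -13750), -78) = Mul(39724, -78) = -3098472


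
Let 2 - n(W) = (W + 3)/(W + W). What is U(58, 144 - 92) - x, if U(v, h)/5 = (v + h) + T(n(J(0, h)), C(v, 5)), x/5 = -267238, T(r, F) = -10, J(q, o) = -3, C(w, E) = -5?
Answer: 1336690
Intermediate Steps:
n(W) = 2 - (3 + W)/(2*W) (n(W) = 2 - (W + 3)/(W + W) = 2 - (3 + W)/(2*W))
x = -1336190 (x = 5*(-267238) = -1336190)
U(v, h) = -50 + 5*h + 5*v (U(v, h) = 5*((v + h) - 10) = 5*((h + v) - 10) = 5*(-10 + h + v) = -50 + 5*h + 5*v)
U(58, 144 - 92) - x = (-50 + 5*(144 - 92) + 5*58) - 1*(-1336190) = (-50 + 5*52 + 290) + 1336190 = (-50 + 260 + 290) + 1336190 = 500 + 1336190 = 1336690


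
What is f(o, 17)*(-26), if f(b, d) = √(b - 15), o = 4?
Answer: -26*I*√11 ≈ -86.232*I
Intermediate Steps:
f(b, d) = √(-15 + b)
f(o, 17)*(-26) = √(-15 + 4)*(-26) = √(-11)*(-26) = (I*√11)*(-26) = -26*I*√11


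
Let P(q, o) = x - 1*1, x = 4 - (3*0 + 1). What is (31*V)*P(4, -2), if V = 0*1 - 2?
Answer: -124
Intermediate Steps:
V = -2 (V = 0 - 2 = -2)
x = 3 (x = 4 - (0 + 1) = 4 - 1*1 = 4 - 1 = 3)
P(q, o) = 2 (P(q, o) = 3 - 1*1 = 3 - 1 = 2)
(31*V)*P(4, -2) = (31*(-2))*2 = -62*2 = -124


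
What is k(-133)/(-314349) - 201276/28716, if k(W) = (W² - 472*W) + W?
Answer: -780687179/107462451 ≈ -7.2647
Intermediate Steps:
k(W) = W² - 471*W
k(-133)/(-314349) - 201276/28716 = -133*(-471 - 133)/(-314349) - 201276/28716 = -133*(-604)*(-1/314349) - 201276*1/28716 = 80332*(-1/314349) - 16773/2393 = -11476/44907 - 16773/2393 = -780687179/107462451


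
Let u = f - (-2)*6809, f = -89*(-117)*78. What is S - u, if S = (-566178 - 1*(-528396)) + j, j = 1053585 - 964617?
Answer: -774646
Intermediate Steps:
j = 88968
f = 812214 (f = 10413*78 = 812214)
u = 825832 (u = 812214 - (-2)*6809 = 812214 - 1*(-13618) = 812214 + 13618 = 825832)
S = 51186 (S = (-566178 - 1*(-528396)) + 88968 = (-566178 + 528396) + 88968 = -37782 + 88968 = 51186)
S - u = 51186 - 1*825832 = 51186 - 825832 = -774646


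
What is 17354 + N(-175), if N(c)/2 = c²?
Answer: 78604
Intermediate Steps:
N(c) = 2*c²
17354 + N(-175) = 17354 + 2*(-175)² = 17354 + 2*30625 = 17354 + 61250 = 78604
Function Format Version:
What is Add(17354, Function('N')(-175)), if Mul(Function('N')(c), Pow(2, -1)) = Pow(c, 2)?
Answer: 78604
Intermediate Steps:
Function('N')(c) = Mul(2, Pow(c, 2))
Add(17354, Function('N')(-175)) = Add(17354, Mul(2, Pow(-175, 2))) = Add(17354, Mul(2, 30625)) = Add(17354, 61250) = 78604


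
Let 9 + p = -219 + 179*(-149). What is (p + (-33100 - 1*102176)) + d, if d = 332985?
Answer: 170810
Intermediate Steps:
p = -26899 (p = -9 + (-219 + 179*(-149)) = -9 + (-219 - 26671) = -9 - 26890 = -26899)
(p + (-33100 - 1*102176)) + d = (-26899 + (-33100 - 1*102176)) + 332985 = (-26899 + (-33100 - 102176)) + 332985 = (-26899 - 135276) + 332985 = -162175 + 332985 = 170810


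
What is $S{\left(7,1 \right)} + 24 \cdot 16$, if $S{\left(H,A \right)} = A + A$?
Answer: $386$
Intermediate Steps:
$S{\left(H,A \right)} = 2 A$
$S{\left(7,1 \right)} + 24 \cdot 16 = 2 \cdot 1 + 24 \cdot 16 = 2 + 384 = 386$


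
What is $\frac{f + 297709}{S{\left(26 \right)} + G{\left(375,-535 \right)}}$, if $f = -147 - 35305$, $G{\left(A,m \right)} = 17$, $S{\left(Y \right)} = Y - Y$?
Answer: $\frac{262257}{17} \approx 15427.0$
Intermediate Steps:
$S{\left(Y \right)} = 0$
$f = -35452$ ($f = -147 - 35305 = -35452$)
$\frac{f + 297709}{S{\left(26 \right)} + G{\left(375,-535 \right)}} = \frac{-35452 + 297709}{0 + 17} = \frac{262257}{17}$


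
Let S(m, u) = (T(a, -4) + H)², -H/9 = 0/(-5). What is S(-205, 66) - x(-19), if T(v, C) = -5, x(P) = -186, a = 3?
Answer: 211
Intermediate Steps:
H = 0 (H = -0/(-5) = -0*(-1)/5 = -9*0 = 0)
S(m, u) = 25 (S(m, u) = (-5 + 0)² = (-5)² = 25)
S(-205, 66) - x(-19) = 25 - 1*(-186) = 25 + 186 = 211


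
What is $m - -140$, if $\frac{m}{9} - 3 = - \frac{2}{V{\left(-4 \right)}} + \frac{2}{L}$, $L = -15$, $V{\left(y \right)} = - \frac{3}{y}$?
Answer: $\frac{709}{5} \approx 141.8$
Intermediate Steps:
$m = \frac{9}{5}$ ($m = 27 + 9 \left(- \frac{2}{\left(-3\right) \frac{1}{-4}} + \frac{2}{-15}\right) = 27 + 9 \left(- \frac{2}{\left(-3\right) \left(- \frac{1}{4}\right)} + 2 \left(- \frac{1}{15}\right)\right) = 27 + 9 \left(- \frac{2}{\frac{3}{4}} - \frac{2}{15}\right) = 27 + 9 \left(\left(-2\right) \frac{4}{3} - \frac{2}{15}\right) = 27 + 9 \left(- \frac{8}{3} - \frac{2}{15}\right) = 27 + 9 \left(- \frac{14}{5}\right) = 27 - \frac{126}{5} = \frac{9}{5} \approx 1.8$)
$m - -140 = \frac{9}{5} - -140 = \frac{9}{5} + 140 = \frac{709}{5}$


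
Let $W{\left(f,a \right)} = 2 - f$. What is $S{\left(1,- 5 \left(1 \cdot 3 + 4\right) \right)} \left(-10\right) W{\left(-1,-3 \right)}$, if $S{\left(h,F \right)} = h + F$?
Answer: $1020$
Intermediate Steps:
$S{\left(h,F \right)} = F + h$
$S{\left(1,- 5 \left(1 \cdot 3 + 4\right) \right)} \left(-10\right) W{\left(-1,-3 \right)} = \left(- 5 \left(1 \cdot 3 + 4\right) + 1\right) \left(-10\right) \left(2 - -1\right) = \left(- 5 \left(3 + 4\right) + 1\right) \left(-10\right) \left(2 + 1\right) = \left(\left(-5\right) 7 + 1\right) \left(-10\right) 3 = \left(-35 + 1\right) \left(-10\right) 3 = \left(-34\right) \left(-10\right) 3 = 340 \cdot 3 = 1020$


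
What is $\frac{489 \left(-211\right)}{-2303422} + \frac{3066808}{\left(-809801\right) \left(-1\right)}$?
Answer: $\frac{7147707474355}{1865313439022} \approx 3.8319$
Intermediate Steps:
$\frac{489 \left(-211\right)}{-2303422} + \frac{3066808}{\left(-809801\right) \left(-1\right)} = \left(-103179\right) \left(- \frac{1}{2303422}\right) + \frac{3066808}{809801} = \frac{103179}{2303422} + 3066808 \cdot \frac{1}{809801} = \frac{103179}{2303422} + \frac{3066808}{809801} = \frac{7147707474355}{1865313439022}$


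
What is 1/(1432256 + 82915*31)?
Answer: 1/4002621 ≈ 2.4984e-7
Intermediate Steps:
1/(1432256 + 82915*31) = 1/(1432256 + 2570365) = 1/4002621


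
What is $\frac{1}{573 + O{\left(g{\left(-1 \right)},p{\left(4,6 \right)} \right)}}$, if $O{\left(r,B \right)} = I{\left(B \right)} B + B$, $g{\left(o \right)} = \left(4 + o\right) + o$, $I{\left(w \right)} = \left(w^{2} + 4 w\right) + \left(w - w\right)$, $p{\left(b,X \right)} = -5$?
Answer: $\frac{1}{543} \approx 0.0018416$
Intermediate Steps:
$I{\left(w \right)} = w^{2} + 4 w$ ($I{\left(w \right)} = \left(w^{2} + 4 w\right) + 0 = w^{2} + 4 w$)
$g{\left(o \right)} = 4 + 2 o$
$O{\left(r,B \right)} = B + B^{2} \left(4 + B\right)$ ($O{\left(r,B \right)} = B \left(4 + B\right) B + B = B^{2} \left(4 + B\right) + B = B + B^{2} \left(4 + B\right)$)
$\frac{1}{573 + O{\left(g{\left(-1 \right)},p{\left(4,6 \right)} \right)}} = \frac{1}{573 - 5 \left(1 - 5 \left(4 - 5\right)\right)} = \frac{1}{573 - 5 \left(1 - -5\right)} = \frac{1}{573 - 5 \left(1 + 5\right)} = \frac{1}{573 - 30} = \frac{1}{543}$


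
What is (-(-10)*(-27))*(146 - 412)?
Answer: 71820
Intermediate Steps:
(-(-10)*(-27))*(146 - 412) = -1*270*(-266) = -270*(-266) = 71820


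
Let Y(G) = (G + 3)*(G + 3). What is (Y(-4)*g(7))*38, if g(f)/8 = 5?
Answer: 1520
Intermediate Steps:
g(f) = 40 (g(f) = 8*5 = 40)
Y(G) = (3 + G)² (Y(G) = (3 + G)*(3 + G) = (3 + G)²)
(Y(-4)*g(7))*38 = ((3 - 4)²*40)*38 = ((-1)²*40)*38 = (1*40)*38 = 40*38 = 1520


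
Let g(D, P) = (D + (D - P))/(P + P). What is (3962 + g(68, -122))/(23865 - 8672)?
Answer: 483235/1853546 ≈ 0.26071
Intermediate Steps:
g(D, P) = (-P + 2*D)/(2*P) (g(D, P) = (-P + 2*D)/((2*P)) = (-P + 2*D)*(1/(2*P)) = (-P + 2*D)/(2*P))
(3962 + g(68, -122))/(23865 - 8672) = (3962 + (68 - ½*(-122))/(-122))/(23865 - 8672) = (3962 - (68 + 61)/122)/15193 = (3962 - 1/122*129)*(1/15193) = (3962 - 129/122)*(1/15193) = (483235/122)*(1/15193) = 483235/1853546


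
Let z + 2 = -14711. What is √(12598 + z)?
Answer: 3*I*√235 ≈ 45.989*I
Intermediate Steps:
z = -14713 (z = -2 - 14711 = -14713)
√(12598 + z) = √(12598 - 14713) = √(-2115) = 3*I*√235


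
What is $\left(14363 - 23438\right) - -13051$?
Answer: $3976$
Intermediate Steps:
$\left(14363 - 23438\right) - -13051 = -9075 + 13051 = 3976$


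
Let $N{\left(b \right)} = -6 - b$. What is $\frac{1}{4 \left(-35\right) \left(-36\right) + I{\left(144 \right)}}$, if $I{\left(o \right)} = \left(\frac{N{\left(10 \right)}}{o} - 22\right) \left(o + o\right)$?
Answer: $- \frac{1}{1328} \approx -0.00075301$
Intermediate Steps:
$I{\left(o \right)} = 2 o \left(-22 - \frac{16}{o}\right)$ ($I{\left(o \right)} = \left(\frac{-6 - 10}{o} - 22\right) \left(o + o\right) = \left(\frac{-6 - 10}{o} - 22\right) 2 o = \left(- \frac{16}{o} - 22\right) 2 o = \left(-22 - \frac{16}{o}\right) 2 o = 2 o \left(-22 - \frac{16}{o}\right)$)
$\frac{1}{4 \left(-35\right) \left(-36\right) + I{\left(144 \right)}} = \frac{1}{4 \left(-35\right) \left(-36\right) - 6368} = \frac{1}{\left(-140\right) \left(-36\right) - 6368} = \frac{1}{5040 - 6368} = \frac{1}{-1328} = - \frac{1}{1328}$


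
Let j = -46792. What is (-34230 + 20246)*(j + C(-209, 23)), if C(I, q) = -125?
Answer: 656087328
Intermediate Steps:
(-34230 + 20246)*(j + C(-209, 23)) = (-34230 + 20246)*(-46792 - 125) = -13984*(-46917) = 656087328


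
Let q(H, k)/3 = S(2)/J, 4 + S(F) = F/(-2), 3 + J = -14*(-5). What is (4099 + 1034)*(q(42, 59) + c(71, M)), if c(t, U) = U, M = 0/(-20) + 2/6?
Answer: 37642/67 ≈ 561.82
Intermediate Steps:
M = ⅓ (M = 0*(-1/20) + 2*(⅙) = 0 + ⅓ = ⅓ ≈ 0.33333)
J = 67 (J = -3 - 14*(-5) = -3 + 70 = 67)
S(F) = -4 - F/2 (S(F) = -4 + F/(-2) = -4 + F*(-½) = -4 - F/2)
q(H, k) = -15/67 (q(H, k) = 3*((-4 - ½*2)/67) = 3*((-4 - 1)*(1/67)) = 3*(-5*1/67) = 3*(-5/67) = -15/67)
(4099 + 1034)*(q(42, 59) + c(71, M)) = (4099 + 1034)*(-15/67 + ⅓) = 5133*(22/201) = 37642/67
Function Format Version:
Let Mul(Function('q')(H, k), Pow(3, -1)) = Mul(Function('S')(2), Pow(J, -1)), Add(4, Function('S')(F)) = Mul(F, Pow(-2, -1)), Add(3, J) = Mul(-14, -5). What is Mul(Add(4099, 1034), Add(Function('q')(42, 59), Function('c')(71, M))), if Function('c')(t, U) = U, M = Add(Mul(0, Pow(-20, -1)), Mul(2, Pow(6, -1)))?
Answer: Rational(37642, 67) ≈ 561.82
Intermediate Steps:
M = Rational(1, 3) (M = Add(Mul(0, Rational(-1, 20)), Mul(2, Rational(1, 6))) = Add(0, Rational(1, 3)) = Rational(1, 3) ≈ 0.33333)
J = 67 (J = Add(-3, Mul(-14, -5)) = Add(-3, 70) = 67)
Function('S')(F) = Add(-4, Mul(Rational(-1, 2), F)) (Function('S')(F) = Add(-4, Mul(F, Pow(-2, -1))) = Add(-4, Mul(F, Rational(-1, 2))) = Add(-4, Mul(Rational(-1, 2), F)))
Function('q')(H, k) = Rational(-15, 67) (Function('q')(H, k) = Mul(3, Mul(Add(-4, Mul(Rational(-1, 2), 2)), Pow(67, -1))) = Mul(3, Mul(Add(-4, -1), Rational(1, 67))) = Mul(3, Mul(-5, Rational(1, 67))) = Mul(3, Rational(-5, 67)) = Rational(-15, 67))
Mul(Add(4099, 1034), Add(Function('q')(42, 59), Function('c')(71, M))) = Mul(Add(4099, 1034), Add(Rational(-15, 67), Rational(1, 3))) = Mul(5133, Rational(22, 201)) = Rational(37642, 67)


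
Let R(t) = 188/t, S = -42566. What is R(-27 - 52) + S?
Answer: -3362902/79 ≈ -42568.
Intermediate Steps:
R(-27 - 52) + S = 188/(-27 - 52) - 42566 = 188/(-79) - 42566 = 188*(-1/79) - 42566 = -188/79 - 42566 = -3362902/79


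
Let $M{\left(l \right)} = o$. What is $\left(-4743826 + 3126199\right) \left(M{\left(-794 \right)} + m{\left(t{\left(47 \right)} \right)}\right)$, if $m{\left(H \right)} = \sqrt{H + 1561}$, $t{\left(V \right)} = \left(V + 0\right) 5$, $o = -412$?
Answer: $666462324 - 3235254 \sqrt{449} \approx 5.9791 \cdot 10^{8}$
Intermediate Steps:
$t{\left(V \right)} = 5 V$ ($t{\left(V \right)} = V 5 = 5 V$)
$M{\left(l \right)} = -412$
$m{\left(H \right)} = \sqrt{1561 + H}$
$\left(-4743826 + 3126199\right) \left(M{\left(-794 \right)} + m{\left(t{\left(47 \right)} \right)}\right) = \left(-4743826 + 3126199\right) \left(-412 + \sqrt{1561 + 5 \cdot 47}\right) = - 1617627 \left(-412 + \sqrt{1561 + 235}\right) = - 1617627 \left(-412 + \sqrt{1796}\right) = - 1617627 \left(-412 + 2 \sqrt{449}\right) = 666462324 - 3235254 \sqrt{449}$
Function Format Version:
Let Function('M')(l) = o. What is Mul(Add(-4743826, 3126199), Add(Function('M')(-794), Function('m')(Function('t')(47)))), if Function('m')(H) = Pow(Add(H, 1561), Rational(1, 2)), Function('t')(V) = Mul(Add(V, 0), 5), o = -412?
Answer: Add(666462324, Mul(-3235254, Pow(449, Rational(1, 2)))) ≈ 5.9791e+8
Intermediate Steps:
Function('t')(V) = Mul(5, V) (Function('t')(V) = Mul(V, 5) = Mul(5, V))
Function('M')(l) = -412
Function('m')(H) = Pow(Add(1561, H), Rational(1, 2))
Mul(Add(-4743826, 3126199), Add(Function('M')(-794), Function('m')(Function('t')(47)))) = Mul(Add(-4743826, 3126199), Add(-412, Pow(Add(1561, Mul(5, 47)), Rational(1, 2)))) = Mul(-1617627, Add(-412, Pow(Add(1561, 235), Rational(1, 2)))) = Mul(-1617627, Add(-412, Pow(1796, Rational(1, 2)))) = Mul(-1617627, Add(-412, Mul(2, Pow(449, Rational(1, 2))))) = Add(666462324, Mul(-3235254, Pow(449, Rational(1, 2))))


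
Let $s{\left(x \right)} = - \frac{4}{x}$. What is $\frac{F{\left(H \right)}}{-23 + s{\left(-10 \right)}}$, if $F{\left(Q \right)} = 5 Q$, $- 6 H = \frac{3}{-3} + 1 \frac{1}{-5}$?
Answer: $- \frac{5}{113} \approx -0.044248$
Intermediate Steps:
$H = \frac{1}{5}$ ($H = - \frac{\frac{3}{-3} + 1 \frac{1}{-5}}{6} = - \frac{3 \left(- \frac{1}{3}\right) + 1 \left(- \frac{1}{5}\right)}{6} = - \frac{-1 - \frac{1}{5}}{6} = \left(- \frac{1}{6}\right) \left(- \frac{6}{5}\right) = \frac{1}{5} \approx 0.2$)
$\frac{F{\left(H \right)}}{-23 + s{\left(-10 \right)}} = \frac{5 \cdot \frac{1}{5}}{-23 - \frac{4}{-10}} = \frac{1}{-23 - - \frac{2}{5}} \cdot 1 = \frac{1}{-23 + \frac{2}{5}} \cdot 1 = \frac{1}{- \frac{113}{5}} \cdot 1 = \left(- \frac{5}{113}\right) 1 = - \frac{5}{113}$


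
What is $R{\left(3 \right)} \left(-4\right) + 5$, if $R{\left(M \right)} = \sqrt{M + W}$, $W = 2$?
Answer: $5 - 4 \sqrt{5} \approx -3.9443$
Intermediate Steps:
$R{\left(M \right)} = \sqrt{2 + M}$ ($R{\left(M \right)} = \sqrt{M + 2} = \sqrt{2 + M}$)
$R{\left(3 \right)} \left(-4\right) + 5 = \sqrt{2 + 3} \left(-4\right) + 5 = \sqrt{5} \left(-4\right) + 5 = - 4 \sqrt{5} + 5 = 5 - 4 \sqrt{5}$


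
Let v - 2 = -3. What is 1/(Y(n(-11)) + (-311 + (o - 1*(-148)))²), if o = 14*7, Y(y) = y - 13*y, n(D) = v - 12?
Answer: 1/4381 ≈ 0.00022826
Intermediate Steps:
v = -1 (v = 2 - 3 = -1)
n(D) = -13 (n(D) = -1 - 12 = -13)
Y(y) = -12*y
o = 98
1/(Y(n(-11)) + (-311 + (o - 1*(-148)))²) = 1/(-12*(-13) + (-311 + (98 - 1*(-148)))²) = 1/(156 + (-311 + (98 + 148))²) = 1/(156 + (-311 + 246)²) = 1/(156 + (-65)²) = 1/(156 + 4225) = 1/4381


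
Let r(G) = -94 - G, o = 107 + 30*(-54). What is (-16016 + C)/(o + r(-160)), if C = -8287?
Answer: 24303/1447 ≈ 16.795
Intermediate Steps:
o = -1513 (o = 107 - 1620 = -1513)
(-16016 + C)/(o + r(-160)) = (-16016 - 8287)/(-1513 + (-94 - 1*(-160))) = -24303/(-1513 + (-94 + 160)) = -24303/(-1513 + 66) = -24303/(-1447) = -24303*(-1/1447) = 24303/1447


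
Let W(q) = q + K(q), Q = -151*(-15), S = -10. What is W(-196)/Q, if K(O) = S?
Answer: -206/2265 ≈ -0.090949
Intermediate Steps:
Q = 2265
K(O) = -10
W(q) = -10 + q (W(q) = q - 10 = -10 + q)
W(-196)/Q = (-10 - 196)/2265 = -206*1/2265 = -206/2265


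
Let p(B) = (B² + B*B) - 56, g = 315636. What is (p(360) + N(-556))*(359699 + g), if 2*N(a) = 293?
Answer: 350215899635/2 ≈ 1.7511e+11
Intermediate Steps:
N(a) = 293/2 (N(a) = (½)*293 = 293/2)
p(B) = -56 + 2*B² (p(B) = (B² + B²) - 56 = 2*B² - 56 = -56 + 2*B²)
(p(360) + N(-556))*(359699 + g) = ((-56 + 2*360²) + 293/2)*(359699 + 315636) = ((-56 + 2*129600) + 293/2)*675335 = ((-56 + 259200) + 293/2)*675335 = (259144 + 293/2)*675335 = (518581/2)*675335 = 350215899635/2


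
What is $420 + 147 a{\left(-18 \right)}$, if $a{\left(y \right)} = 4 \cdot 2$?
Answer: $1596$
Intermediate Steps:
$a{\left(y \right)} = 8$
$420 + 147 a{\left(-18 \right)} = 420 + 147 \cdot 8 = 420 + 1176 = 1596$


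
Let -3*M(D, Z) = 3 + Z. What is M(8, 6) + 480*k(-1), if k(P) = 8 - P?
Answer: 4317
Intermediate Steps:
M(D, Z) = -1 - Z/3 (M(D, Z) = -(3 + Z)/3 = -1 - Z/3)
M(8, 6) + 480*k(-1) = (-1 - 1/3*6) + 480*(8 - 1*(-1)) = (-1 - 2) + 480*(8 + 1) = -3 + 480*9 = -3 + 4320 = 4317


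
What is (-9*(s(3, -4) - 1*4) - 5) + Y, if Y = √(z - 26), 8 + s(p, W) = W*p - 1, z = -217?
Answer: 220 + 9*I*√3 ≈ 220.0 + 15.588*I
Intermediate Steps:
s(p, W) = -9 + W*p (s(p, W) = -8 + (W*p - 1) = -8 + (-1 + W*p) = -9 + W*p)
Y = 9*I*√3 (Y = √(-217 - 26) = √(-243) = 9*I*√3 ≈ 15.588*I)
(-9*(s(3, -4) - 1*4) - 5) + Y = (-9*((-9 - 4*3) - 1*4) - 5) + 9*I*√3 = (-9*((-9 - 12) - 4) - 5) + 9*I*√3 = (-9*(-21 - 4) - 5) + 9*I*√3 = (-9*(-25) - 5) + 9*I*√3 = (225 - 5) + 9*I*√3 = 220 + 9*I*√3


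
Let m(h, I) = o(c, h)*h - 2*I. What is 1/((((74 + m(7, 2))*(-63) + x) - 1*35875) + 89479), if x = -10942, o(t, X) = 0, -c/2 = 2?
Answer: 1/38252 ≈ 2.6142e-5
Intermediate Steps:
c = -4 (c = -2*2 = -4)
m(h, I) = -2*I (m(h, I) = 0*h - 2*I = 0 - 2*I = -2*I)
1/((((74 + m(7, 2))*(-63) + x) - 1*35875) + 89479) = 1/((((74 - 2*2)*(-63) - 10942) - 1*35875) + 89479) = 1/((((74 - 4)*(-63) - 10942) - 35875) + 89479) = 1/(((70*(-63) - 10942) - 35875) + 89479) = 1/(((-4410 - 10942) - 35875) + 89479) = 1/((-15352 - 35875) + 89479) = 1/(-51227 + 89479) = 1/38252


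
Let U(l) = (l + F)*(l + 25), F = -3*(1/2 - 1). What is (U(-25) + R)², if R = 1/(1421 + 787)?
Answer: 1/4875264 ≈ 2.0512e-7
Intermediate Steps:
F = 3/2 (F = -3*(½ - 1) = -3*(-½) = 3/2 ≈ 1.5000)
U(l) = (25 + l)*(3/2 + l) (U(l) = (l + 3/2)*(l + 25) = (3/2 + l)*(25 + l) = (25 + l)*(3/2 + l))
R = 1/2208 ≈ 0.00045290
(U(-25) + R)² = ((75/2 + (-25)² + (53/2)*(-25)) + 1/2208)² = ((75/2 + 625 - 1325/2) + 1/2208)² = (0 + 1/2208)² = (1/2208)² = 1/4875264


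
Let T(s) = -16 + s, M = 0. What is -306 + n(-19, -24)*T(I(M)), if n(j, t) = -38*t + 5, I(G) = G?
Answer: -14978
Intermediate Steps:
n(j, t) = 5 - 38*t
-306 + n(-19, -24)*T(I(M)) = -306 + (5 - 38*(-24))*(-16 + 0) = -306 + (5 + 912)*(-16) = -306 + 917*(-16) = -306 - 14672 = -14978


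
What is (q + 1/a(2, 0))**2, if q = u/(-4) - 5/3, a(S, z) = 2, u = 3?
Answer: 529/144 ≈ 3.6736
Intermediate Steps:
q = -29/12 (q = 3/(-4) - 5/3 = 3*(-1/4) - 5*1/3 = -3/4 - 5/3 = -29/12 ≈ -2.4167)
(q + 1/a(2, 0))**2 = (-29/12 + 1/2)**2 = (-23/12)**2 = 529/144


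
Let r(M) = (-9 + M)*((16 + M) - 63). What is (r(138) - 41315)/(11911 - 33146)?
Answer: 29576/21235 ≈ 1.3928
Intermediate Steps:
r(M) = (-47 + M)*(-9 + M) (r(M) = (-9 + M)*(-47 + M) = (-47 + M)*(-9 + M))
(r(138) - 41315)/(11911 - 33146) = ((423 + 138² - 56*138) - 41315)/(11911 - 33146) = ((423 + 19044 - 7728) - 41315)/(-21235) = (11739 - 41315)*(-1/21235) = -29576*(-1/21235) = 29576/21235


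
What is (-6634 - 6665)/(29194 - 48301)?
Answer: 403/579 ≈ 0.69603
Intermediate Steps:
(-6634 - 6665)/(29194 - 48301) = -13299/(-19107) = -13299*(-1/19107) = 403/579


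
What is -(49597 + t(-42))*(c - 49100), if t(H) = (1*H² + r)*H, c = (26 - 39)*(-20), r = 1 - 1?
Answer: -1196140440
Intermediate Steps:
r = 0
c = 260 (c = -13*(-20) = 260)
t(H) = H³ (t(H) = (1*H² + 0)*H = (H² + 0)*H = H²*H = H³)
-(49597 + t(-42))*(c - 49100) = -(49597 + (-42)³)*(260 - 49100) = -(49597 - 74088)*(-48840) = -(-24491)*(-48840) = -1*1196140440 = -1196140440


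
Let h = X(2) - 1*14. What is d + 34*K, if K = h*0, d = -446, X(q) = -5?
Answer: -446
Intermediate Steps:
h = -19 (h = -5 - 1*14 = -5 - 14 = -19)
K = 0 (K = -19*0 = 0)
d + 34*K = -446 + 34*0 = -446 + 0 = -446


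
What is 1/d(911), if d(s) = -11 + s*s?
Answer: 1/829910 ≈ 1.2049e-6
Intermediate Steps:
d(s) = -11 + s**2
1/d(911) = 1/(-11 + 911**2) = 1/(-11 + 829921) = 1/829910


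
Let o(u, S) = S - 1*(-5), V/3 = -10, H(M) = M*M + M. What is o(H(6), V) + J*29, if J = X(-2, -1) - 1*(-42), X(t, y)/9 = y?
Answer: 932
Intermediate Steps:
X(t, y) = 9*y
H(M) = M + M**2 (H(M) = M**2 + M = M + M**2)
V = -30 (V = 3*(-10) = -30)
o(u, S) = 5 + S (o(u, S) = S + 5 = 5 + S)
J = 33 (J = 9*(-1) - 1*(-42) = -9 + 42 = 33)
o(H(6), V) + J*29 = (5 - 30) + 33*29 = -25 + 957 = 932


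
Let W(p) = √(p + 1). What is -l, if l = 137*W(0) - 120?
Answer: -17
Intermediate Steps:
W(p) = √(1 + p)
l = 17 (l = 137*√(1 + 0) - 120 = 137*√1 - 120 = 137*1 - 120 = 137 - 120 = 17)
-l = -1*17 = -17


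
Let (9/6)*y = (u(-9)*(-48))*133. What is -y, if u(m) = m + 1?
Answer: -34048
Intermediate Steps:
u(m) = 1 + m
y = 34048 (y = 2*(((1 - 9)*(-48))*133)/3 = 2*(-8*(-48)*133)/3 = 2*(384*133)/3 = (⅔)*51072 = 34048)
-y = -1*34048 = -34048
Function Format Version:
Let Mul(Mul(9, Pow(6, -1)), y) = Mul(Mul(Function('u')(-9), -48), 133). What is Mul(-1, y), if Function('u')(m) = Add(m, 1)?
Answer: -34048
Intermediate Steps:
Function('u')(m) = Add(1, m)
y = 34048 (y = Mul(Rational(2, 3), Mul(Mul(Add(1, -9), -48), 133)) = Mul(Rational(2, 3), Mul(Mul(-8, -48), 133)) = Mul(Rational(2, 3), Mul(384, 133)) = Mul(Rational(2, 3), 51072) = 34048)
Mul(-1, y) = Mul(-1, 34048) = -34048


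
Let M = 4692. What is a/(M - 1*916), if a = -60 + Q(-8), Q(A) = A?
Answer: -17/944 ≈ -0.018008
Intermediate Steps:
a = -68 (a = -60 - 8 = -68)
a/(M - 1*916) = -68/(4692 - 1*916) = -68/(4692 - 916) = -68/3776 = -68*1/3776 = -17/944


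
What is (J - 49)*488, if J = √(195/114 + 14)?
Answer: -23912 + 244*√22686/19 ≈ -21978.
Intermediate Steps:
J = √22686/38 (J = √(195*(1/114) + 14) = √(65/38 + 14) = √(597/38) = √22686/38 ≈ 3.9636)
(J - 49)*488 = (√22686/38 - 49)*488 = (-49 + √22686/38)*488 = -23912 + 244*√22686/19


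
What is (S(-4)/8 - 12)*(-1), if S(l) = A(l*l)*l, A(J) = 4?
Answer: 14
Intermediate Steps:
S(l) = 4*l
(S(-4)/8 - 12)*(-1) = ((4*(-4))/8 - 12)*(-1) = (-16*⅛ - 12)*(-1) = (-2 - 12)*(-1) = -14*(-1) = 14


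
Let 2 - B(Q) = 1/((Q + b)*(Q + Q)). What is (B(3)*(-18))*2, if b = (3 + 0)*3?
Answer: -143/2 ≈ -71.500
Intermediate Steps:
b = 9 (b = 3*3 = 9)
B(Q) = 2 - 1/(2*Q*(9 + Q)) (B(Q) = 2 - 1/((Q + 9)*(Q + Q)) = 2 - 1/((9 + Q)*(2*Q)) = 2 - 1/(2*Q*(9 + Q)))
(B(3)*(-18))*2 = (((½)*(-1 + 4*3² + 36*3)/(3*(9 + 3)))*(-18))*2 = (((½)*(⅓)*(-1 + 4*9 + 108)/12)*(-18))*2 = (((½)*(⅓)*(1/12)*(-1 + 36 + 108))*(-18))*2 = (((½)*(⅓)*(1/12)*143)*(-18))*2 = ((143/72)*(-18))*2 = -143/4*2 = -143/2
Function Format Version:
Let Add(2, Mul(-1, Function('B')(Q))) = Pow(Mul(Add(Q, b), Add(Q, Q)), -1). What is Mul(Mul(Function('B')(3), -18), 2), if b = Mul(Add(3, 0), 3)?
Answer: Rational(-143, 2) ≈ -71.500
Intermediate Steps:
b = 9 (b = Mul(3, 3) = 9)
Function('B')(Q) = Add(2, Mul(Rational(-1, 2), Pow(Q, -1), Pow(Add(9, Q), -1))) (Function('B')(Q) = Add(2, Mul(-1, Pow(Mul(Add(Q, 9), Add(Q, Q)), -1))) = Add(2, Mul(-1, Pow(Mul(Add(9, Q), Mul(2, Q)), -1))) = Add(2, Mul(-1, Pow(Mul(2, Q, Add(9, Q)), -1))) = Add(2, Mul(-1, Mul(Rational(1, 2), Pow(Q, -1), Pow(Add(9, Q), -1)))) = Add(2, Mul(Rational(-1, 2), Pow(Q, -1), Pow(Add(9, Q), -1))))
Mul(Mul(Function('B')(3), -18), 2) = Mul(Mul(Mul(Rational(1, 2), Pow(3, -1), Pow(Add(9, 3), -1), Add(-1, Mul(4, Pow(3, 2)), Mul(36, 3))), -18), 2) = Mul(Mul(Mul(Rational(1, 2), Rational(1, 3), Pow(12, -1), Add(-1, Mul(4, 9), 108)), -18), 2) = Mul(Mul(Mul(Rational(1, 2), Rational(1, 3), Rational(1, 12), Add(-1, 36, 108)), -18), 2) = Mul(Mul(Mul(Rational(1, 2), Rational(1, 3), Rational(1, 12), 143), -18), 2) = Mul(Mul(Rational(143, 72), -18), 2) = Mul(Rational(-143, 4), 2) = Rational(-143, 2)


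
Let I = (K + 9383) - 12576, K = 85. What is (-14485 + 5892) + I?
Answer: -11701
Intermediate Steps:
I = -3108 (I = (85 + 9383) - 12576 = 9468 - 12576 = -3108)
(-14485 + 5892) + I = (-14485 + 5892) - 3108 = -8593 - 3108 = -11701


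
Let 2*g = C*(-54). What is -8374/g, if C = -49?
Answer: -8374/1323 ≈ -6.3296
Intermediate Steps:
g = 1323 (g = (-49*(-54))/2 = (½)*2646 = 1323)
-8374/g = -8374/1323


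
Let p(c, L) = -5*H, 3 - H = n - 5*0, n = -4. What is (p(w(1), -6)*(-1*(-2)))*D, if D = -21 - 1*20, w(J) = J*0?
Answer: 2870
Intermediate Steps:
H = 7 (H = 3 - (-4 - 5*0) = 3 - (-4 + 0) = 3 - 1*(-4) = 3 + 4 = 7)
w(J) = 0
p(c, L) = -35 (p(c, L) = -5*7 = -35)
D = -41 (D = -21 - 20 = -41)
(p(w(1), -6)*(-1*(-2)))*D = -(-35)*(-2)*(-41) = -35*2*(-41) = -70*(-41) = 2870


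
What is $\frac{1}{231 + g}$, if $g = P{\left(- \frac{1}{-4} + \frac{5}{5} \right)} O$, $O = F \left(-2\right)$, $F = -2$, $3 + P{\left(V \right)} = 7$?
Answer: $\frac{1}{247} \approx 0.0040486$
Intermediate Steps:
$P{\left(V \right)} = 4$ ($P{\left(V \right)} = -3 + 7 = 4$)
$O = 4$ ($O = \left(-2\right) \left(-2\right) = 4$)
$g = 16$ ($g = 4 \cdot 4 = 16$)
$\frac{1}{231 + g} = \frac{1}{231 + 16} = \frac{1}{247}$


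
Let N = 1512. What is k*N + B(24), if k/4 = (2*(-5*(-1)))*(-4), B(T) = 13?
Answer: -241907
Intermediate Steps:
k = -160 (k = 4*((2*(-5*(-1)))*(-4)) = 4*((2*5)*(-4)) = 4*(10*(-4)) = 4*(-40) = -160)
k*N + B(24) = -160*1512 + 13 = -241920 + 13 = -241907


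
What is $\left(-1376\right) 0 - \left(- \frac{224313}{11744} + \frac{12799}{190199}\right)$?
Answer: $\frac{42513796831}{2233697056} \approx 19.033$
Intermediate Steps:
$\left(-1376\right) 0 - \left(- \frac{224313}{11744} + \frac{12799}{190199}\right) = 0 - - \frac{42513796831}{2233697056} = 0 + \left(\frac{224313}{11744} - \frac{12799}{190199}\right) = 0 + \frac{42513796831}{2233697056} = \frac{42513796831}{2233697056}$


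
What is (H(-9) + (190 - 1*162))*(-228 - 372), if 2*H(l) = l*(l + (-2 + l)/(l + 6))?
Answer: -31200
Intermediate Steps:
H(l) = l*(l + (-2 + l)/(6 + l))/2 (H(l) = (l*(l + (-2 + l)/(l + 6)))/2 = (l*(l + (-2 + l)/(6 + l)))/2 = l*(l + (-2 + l)/(6 + l))/2)
(H(-9) + (190 - 1*162))*(-228 - 372) = ((½)*(-9)*(-2 + (-9)² + 7*(-9))/(6 - 9) + (190 - 1*162))*(-228 - 372) = ((½)*(-9)*(-2 + 81 - 63)/(-3) + (190 - 162))*(-600) = ((½)*(-9)*(-⅓)*16 + 28)*(-600) = (24 + 28)*(-600) = 52*(-600) = -31200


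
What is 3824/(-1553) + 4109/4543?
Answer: -1570165/1007897 ≈ -1.5579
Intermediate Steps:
3824/(-1553) + 4109/4543 = 3824*(-1/1553) + 4109*(1/4543) = -3824/1553 + 587/649 = -1570165/1007897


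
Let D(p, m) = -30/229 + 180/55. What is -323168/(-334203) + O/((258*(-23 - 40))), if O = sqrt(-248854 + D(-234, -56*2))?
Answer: 323168/334203 - 2*I*sqrt(98690533183)/20471913 ≈ 0.96698 - 0.030691*I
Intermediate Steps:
D(p, m) = 7914/2519 (D(p, m) = -30*1/229 + 180*(1/55) = -30/229 + 36/11 = 7914/2519)
O = 4*I*sqrt(98690533183)/2519 (O = sqrt(-248854 + 7914/2519) = sqrt(-626855312/2519) = 4*I*sqrt(98690533183)/2519 ≈ 498.85*I)
-323168/(-334203) + O/((258*(-23 - 40))) = -323168/(-334203) + (4*I*sqrt(98690533183)/2519)/((258*(-23 - 40))) = -323168*(-1/334203) + (4*I*sqrt(98690533183)/2519)/((258*(-63))) = 323168/334203 + (4*I*sqrt(98690533183)/2519)/(-16254) = 323168/334203 + (4*I*sqrt(98690533183)/2519)*(-1/16254) = 323168/334203 - 2*I*sqrt(98690533183)/20471913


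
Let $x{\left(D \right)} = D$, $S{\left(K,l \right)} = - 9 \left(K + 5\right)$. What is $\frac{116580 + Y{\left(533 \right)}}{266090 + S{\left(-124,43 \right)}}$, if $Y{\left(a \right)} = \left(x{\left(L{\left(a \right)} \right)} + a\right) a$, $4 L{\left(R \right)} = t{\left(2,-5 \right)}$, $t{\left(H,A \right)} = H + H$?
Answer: $\frac{401202}{267161} \approx 1.5017$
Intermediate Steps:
$t{\left(H,A \right)} = 2 H$
$S{\left(K,l \right)} = -45 - 9 K$ ($S{\left(K,l \right)} = - 9 \left(5 + K\right) = -45 - 9 K$)
$L{\left(R \right)} = 1$ ($L{\left(R \right)} = \frac{2 \cdot 2}{4} = \frac{1}{4} \cdot 4 = 1$)
$Y{\left(a \right)} = a \left(1 + a\right)$ ($Y{\left(a \right)} = \left(1 + a\right) a = a \left(1 + a\right)$)
$\frac{116580 + Y{\left(533 \right)}}{266090 + S{\left(-124,43 \right)}} = \frac{116580 + 533 \left(1 + 533\right)}{266090 - -1071} = \frac{116580 + 533 \cdot 534}{266090 + \left(-45 + 1116\right)} = \frac{116580 + 284622}{266090 + 1071} = \frac{401202}{267161}$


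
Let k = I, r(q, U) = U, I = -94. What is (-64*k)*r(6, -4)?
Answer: -24064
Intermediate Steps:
k = -94
(-64*k)*r(6, -4) = -64*(-94)*(-4) = 6016*(-4) = -24064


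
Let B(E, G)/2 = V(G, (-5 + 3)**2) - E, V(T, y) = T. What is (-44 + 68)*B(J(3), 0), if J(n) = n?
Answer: -144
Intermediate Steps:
B(E, G) = -2*E + 2*G (B(E, G) = 2*(G - E) = -2*E + 2*G)
(-44 + 68)*B(J(3), 0) = (-44 + 68)*(-2*3 + 2*0) = 24*(-6 + 0) = 24*(-6) = -144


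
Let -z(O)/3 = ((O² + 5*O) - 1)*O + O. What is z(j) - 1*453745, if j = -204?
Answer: 24391007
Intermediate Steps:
z(O) = -3*O - 3*O*(-1 + O² + 5*O) (z(O) = -3*(((O² + 5*O) - 1)*O + O) = -3*((-1 + O² + 5*O)*O + O) = -3*(O*(-1 + O² + 5*O) + O) = -3*(O + O*(-1 + O² + 5*O)) = -3*O - 3*O*(-1 + O² + 5*O))
z(j) - 1*453745 = 3*(-204)²*(-5 - 1*(-204)) - 1*453745 = 3*41616*(-5 + 204) - 453745 = 3*41616*199 - 453745 = 24844752 - 453745 = 24391007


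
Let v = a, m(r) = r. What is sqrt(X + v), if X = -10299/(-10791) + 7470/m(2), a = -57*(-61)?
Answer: sqrt(93324154209)/3597 ≈ 84.929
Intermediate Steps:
a = 3477
v = 3477
X = 13438228/3597 (X = -10299/(-10791) + 7470/2 = -10299*(-1/10791) + 7470*(1/2) = 3433/3597 + 3735 = 13438228/3597 ≈ 3736.0)
sqrt(X + v) = sqrt(13438228/3597 + 3477) = sqrt(25944997/3597) = sqrt(93324154209)/3597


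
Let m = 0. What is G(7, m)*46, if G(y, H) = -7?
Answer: -322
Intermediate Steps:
G(7, m)*46 = -7*46 = -322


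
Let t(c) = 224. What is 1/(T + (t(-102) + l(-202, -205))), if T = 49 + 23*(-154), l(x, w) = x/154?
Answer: -77/251814 ≈ -0.00030578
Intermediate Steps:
l(x, w) = x/154 (l(x, w) = x*(1/154) = x/154)
T = -3493 (T = 49 - 3542 = -3493)
1/(T + (t(-102) + l(-202, -205))) = 1/(-3493 + (224 + (1/154)*(-202))) = 1/(-3493 + (224 - 101/77)) = 1/(-3493 + 17147/77) = 1/(-251814/77) = -77/251814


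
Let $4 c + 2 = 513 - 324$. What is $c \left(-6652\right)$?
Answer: $-310981$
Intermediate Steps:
$c = \frac{187}{4}$ ($c = - \frac{1}{2} + \frac{513 - 324}{4} = - \frac{1}{2} + \frac{1}{4} \cdot 189 = - \frac{1}{2} + \frac{189}{4} = \frac{187}{4} \approx 46.75$)
$c \left(-6652\right) = \frac{187}{4} \left(-6652\right) = -310981$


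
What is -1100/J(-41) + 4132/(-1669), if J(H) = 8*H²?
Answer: -14350759/5611178 ≈ -2.5575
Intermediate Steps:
-1100/J(-41) + 4132/(-1669) = -1100/(8*(-41)²) + 4132/(-1669) = -1100/(8*1681) + 4132*(-1/1669) = -1100/13448 - 4132/1669 = -1100*1/13448 - 4132/1669 = -275/3362 - 4132/1669 = -14350759/5611178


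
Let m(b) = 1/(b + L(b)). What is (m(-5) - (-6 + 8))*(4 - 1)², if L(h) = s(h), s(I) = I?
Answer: -189/10 ≈ -18.900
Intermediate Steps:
L(h) = h
m(b) = 1/(2*b) (m(b) = 1/(b + b) = 1/(2*b))
(m(-5) - (-6 + 8))*(4 - 1)² = ((½)/(-5) - (-6 + 8))*(4 - 1)² = ((½)*(-⅕) - 1*2)*3² = (-⅒ - 2)*9 = -21/10*9 = -189/10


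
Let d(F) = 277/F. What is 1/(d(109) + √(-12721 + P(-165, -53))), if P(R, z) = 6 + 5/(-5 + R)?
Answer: 1026562/5138895777 - 11881*I*√14698574/5138895777 ≈ 0.00019976 - 0.0088638*I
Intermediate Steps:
1/(d(109) + √(-12721 + P(-165, -53))) = 1/(277/109 + √(-12721 + (-25 + 6*(-165))/(-5 - 165))) = 1/(277*(1/109) + √(-12721 + (-25 - 990)/(-170))) = 1/(277/109 + √(-12721 - 1/170*(-1015))) = 1/(277/109 + √(-12721 + 203/34)) = 1/(277/109 + √(-432311/34)) = 1/(277/109 + I*√14698574/34)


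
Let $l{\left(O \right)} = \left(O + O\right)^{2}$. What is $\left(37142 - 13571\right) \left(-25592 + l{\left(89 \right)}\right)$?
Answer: $143594532$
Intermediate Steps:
$l{\left(O \right)} = 4 O^{2}$ ($l{\left(O \right)} = \left(2 O\right)^{2} = 4 O^{2}$)
$\left(37142 - 13571\right) \left(-25592 + l{\left(89 \right)}\right) = \left(37142 - 13571\right) \left(-25592 + 4 \cdot 89^{2}\right) = 23571 \left(-25592 + 4 \cdot 7921\right) = 23571 \left(-25592 + 31684\right) = 23571 \cdot 6092 = 143594532$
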